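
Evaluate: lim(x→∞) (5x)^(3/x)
This is an exponential indeterminate form.

For exponential indeterminate forms, take the natural log:
  Let L = lim(x→∞) (5x)^(3/x)
  Then ln(L) = lim(x→∞) [exponent × ln(base)]
  Evaluate using L'Hôpital or standard limits, then exponentiate.
  L = 1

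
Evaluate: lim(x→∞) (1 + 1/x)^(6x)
This is an exponential indeterminate form.

For exponential indeterminate forms, take the natural log:
  Let L = lim(x→∞) (1 + 1/x)^(6x)
  Then ln(L) = lim(x→∞) [exponent × ln(base)]
  Evaluate using L'Hôpital or standard limits, then exponentiate.
  L = e^(6)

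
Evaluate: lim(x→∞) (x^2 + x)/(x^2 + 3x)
This is an ∞/∞ indeterminate form.

Apply L'Hôpital's rule: differentiate numerator and denominator separately.
  f(x) = x^2 + x   ⇒   f'(x) = 2·x + 1
  g(x) = x^2 + 3·x   ⇒   g'(x) = 2·x + 3
  lim(x→∞) f'(x)/g'(x) = lim(x→∞) (2·x + 1)/(2·x + 3)
  = 1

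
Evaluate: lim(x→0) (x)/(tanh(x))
This is a 0/0 indeterminate form.

Apply L'Hôpital's rule: differentiate numerator and denominator separately.
  f(x) = x   ⇒   f'(x) = 1
  g(x) = tanh(x)   ⇒   g'(x) = 1 - tanh(x)^2
  lim(x→0) f'(x)/g'(x) = lim(x→0) (1)/(1 - tanh(x)^2)
  = 1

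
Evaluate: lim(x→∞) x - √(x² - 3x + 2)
This is an ∞-∞ indeterminate form.

Combine fractions or rationalize to convert ∞-∞ to 0/0 form:
  lim(x→∞) x - √(x² - 3x + 2) = 3/2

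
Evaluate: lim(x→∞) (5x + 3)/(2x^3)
This is an ∞/∞ indeterminate form.

Apply L'Hôpital's rule: differentiate numerator and denominator separately.
  f(x) = 5·x + 3   ⇒   f'(x) = 5
  g(x) = 2·x^3   ⇒   g'(x) = 6·x^2
  lim(x→∞) f'(x)/g'(x) = lim(x→∞) (5)/(6·x^2)
  = 0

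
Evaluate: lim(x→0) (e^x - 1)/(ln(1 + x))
This is a 0/0 indeterminate form.

Apply L'Hôpital's rule: differentiate numerator and denominator separately.
  f(x) = e^(x) - 1   ⇒   f'(x) = e^(x)
  g(x) = ln(x + 1)   ⇒   g'(x) = 1/(x + 1)
  lim(x→0) f'(x)/g'(x) = lim(x→0) (e^(x))/(1/(x + 1))
  = 1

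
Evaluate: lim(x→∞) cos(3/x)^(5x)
This is an exponential indeterminate form.

For exponential indeterminate forms, take the natural log:
  Let L = lim(x→∞) cos(3/x)^(5x)
  Then ln(L) = lim(x→∞) [exponent × ln(base)]
  Evaluate using L'Hôpital or standard limits, then exponentiate.
  L = 1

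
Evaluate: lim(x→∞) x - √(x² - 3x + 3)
This is an ∞-∞ indeterminate form.

Combine fractions or rationalize to convert ∞-∞ to 0/0 form:
  lim(x→∞) x - √(x² - 3x + 3) = 3/2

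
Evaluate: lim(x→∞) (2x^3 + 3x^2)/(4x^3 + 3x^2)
This is an ∞/∞ indeterminate form.

Apply L'Hôpital's rule: differentiate numerator and denominator separately.
  f(x) = 2·x^3 + 3·x^2   ⇒   f'(x) = 6·x^2 + 6·x
  g(x) = 4·x^3 + 3·x^2   ⇒   g'(x) = 12·x^2 + 6·x
  lim(x→∞) f'(x)/g'(x) = lim(x→∞) (6·x^2 + 6·x)/(12·x^2 + 6·x)
  = 1/2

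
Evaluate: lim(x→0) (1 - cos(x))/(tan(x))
This is a 0/0 indeterminate form.

Apply L'Hôpital's rule: differentiate numerator and denominator separately.
  f(x) = 1 - cos(x)   ⇒   f'(x) = sin(x)
  g(x) = tan(x)   ⇒   g'(x) = tan(x)^2 + 1
  lim(x→0) f'(x)/g'(x) = lim(x→0) (sin(x))/(tan(x)^2 + 1)
  = 0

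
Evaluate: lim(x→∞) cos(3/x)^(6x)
This is an exponential indeterminate form.

For exponential indeterminate forms, take the natural log:
  Let L = lim(x→∞) cos(3/x)^(6x)
  Then ln(L) = lim(x→∞) [exponent × ln(base)]
  Evaluate using L'Hôpital or standard limits, then exponentiate.
  L = 1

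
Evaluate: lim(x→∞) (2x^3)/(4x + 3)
This is an ∞/∞ indeterminate form.

Apply L'Hôpital's rule: differentiate numerator and denominator separately.
  f(x) = 2·x^3   ⇒   f'(x) = 6·x^2
  g(x) = 4·x + 3   ⇒   g'(x) = 4
  lim(x→∞) f'(x)/g'(x) = lim(x→∞) (6·x^2)/(4)
  = ∞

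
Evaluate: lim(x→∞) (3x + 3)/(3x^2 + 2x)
This is an ∞/∞ indeterminate form.

Apply L'Hôpital's rule: differentiate numerator and denominator separately.
  f(x) = 3·x + 3   ⇒   f'(x) = 3
  g(x) = 3·x^2 + 2·x   ⇒   g'(x) = 6·x + 2
  lim(x→∞) f'(x)/g'(x) = lim(x→∞) (3)/(6·x + 2)
  = 0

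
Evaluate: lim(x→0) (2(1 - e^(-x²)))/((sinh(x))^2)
This is a 0/0 indeterminate form.

Apply L'Hôpital's rule: differentiate numerator and denominator separately.
  f(x) = 2 - 2·e^(-x^2)   ⇒   f'(x) = 4·x·e^(-x^2)
  g(x) = sinh(x)^2   ⇒   g'(x) = 2·sinh(x)·cosh(x)
  lim(x→0) f'(x)/g'(x) = lim(x→0) (4·x·e^(-x^2))/(2·sinh(x)·cosh(x))
  = 2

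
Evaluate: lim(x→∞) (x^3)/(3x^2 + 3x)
This is an ∞/∞ indeterminate form.

Apply L'Hôpital's rule: differentiate numerator and denominator separately.
  f(x) = x^3   ⇒   f'(x) = 3·x^2
  g(x) = 3·x^2 + 3·x   ⇒   g'(x) = 6·x + 3
  lim(x→∞) f'(x)/g'(x) = lim(x→∞) (3·x^2)/(6·x + 3)
  = ∞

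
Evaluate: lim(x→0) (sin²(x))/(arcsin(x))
This is a 0/0 indeterminate form.

Apply L'Hôpital's rule: differentiate numerator and denominator separately.
  f(x) = sin(x)^2   ⇒   f'(x) = 2·sin(x)·cos(x)
  g(x) = asin(x)   ⇒   g'(x) = 1/sqrt(1 - x^2)
  lim(x→0) f'(x)/g'(x) = lim(x→0) (2·sin(x)·cos(x))/(1/sqrt(1 - x^2))
  = 0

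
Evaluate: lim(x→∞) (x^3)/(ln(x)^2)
This is an ∞/∞ indeterminate form.

Apply L'Hôpital's rule: differentiate numerator and denominator separately.
  f(x) = x^3   ⇒   f'(x) = 3·x^2
  g(x) = ln(x)^2   ⇒   g'(x) = 2·ln(x)/x
  lim(x→∞) f'(x)/g'(x) = lim(x→∞) (3·x^2)/(2·ln(x)/x)
  = ∞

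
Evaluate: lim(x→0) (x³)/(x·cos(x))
This is a 0/0 indeterminate form.

Apply L'Hôpital's rule: differentiate numerator and denominator separately.
  f(x) = x^3   ⇒   f'(x) = 3·x^2
  g(x) = x·cos(x)   ⇒   g'(x) = -x·sin(x) + cos(x)
  lim(x→0) f'(x)/g'(x) = lim(x→0) (3·x^2)/(-x·sin(x) + cos(x))
  = 0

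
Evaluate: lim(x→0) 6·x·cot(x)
This is a 0·∞ indeterminate form.

Rewrite 0·∞ as a quotient (0/0 or ∞/∞ form), then apply L'Hôpital's rule:
  lim(x→0) 6·x·cot(x) = 6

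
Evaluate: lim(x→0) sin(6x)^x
This is an exponential indeterminate form.

For exponential indeterminate forms, take the natural log:
  Let L = lim(x→0) sin(6x)^x
  Then ln(L) = lim(x→0) [exponent × ln(base)]
  Evaluate using L'Hôpital or standard limits, then exponentiate.
  L = 1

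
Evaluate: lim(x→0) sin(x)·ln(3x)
This is a 0·∞ indeterminate form.

Rewrite 0·∞ as a quotient (0/0 or ∞/∞ form), then apply L'Hôpital's rule:
  lim(x→0) sin(x)·ln(3x) = 0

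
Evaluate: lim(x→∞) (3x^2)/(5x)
This is an ∞/∞ indeterminate form.

Apply L'Hôpital's rule: differentiate numerator and denominator separately.
  f(x) = 3·x^2   ⇒   f'(x) = 6·x
  g(x) = 5·x   ⇒   g'(x) = 5
  lim(x→∞) f'(x)/g'(x) = lim(x→∞) (6·x)/(5)
  = ∞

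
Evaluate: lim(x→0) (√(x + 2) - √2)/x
This is a standard limit.

Factor or rationalize the expression:
  lim(x→0) (√(x + 2) - √2)/x = sqrt(2)/4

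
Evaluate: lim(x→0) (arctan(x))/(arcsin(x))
This is a 0/0 indeterminate form.

Apply L'Hôpital's rule: differentiate numerator and denominator separately.
  f(x) = atan(x)   ⇒   f'(x) = 1/(x^2 + 1)
  g(x) = asin(x)   ⇒   g'(x) = 1/sqrt(1 - x^2)
  lim(x→0) f'(x)/g'(x) = lim(x→0) (1/(x^2 + 1))/(1/sqrt(1 - x^2))
  = 1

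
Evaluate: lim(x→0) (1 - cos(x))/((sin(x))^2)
This is a 0/0 indeterminate form.

Apply L'Hôpital's rule: differentiate numerator and denominator separately.
  f(x) = 1 - cos(x)   ⇒   f'(x) = sin(x)
  g(x) = sin(x)^2   ⇒   g'(x) = 2·sin(x)·cos(x)
  lim(x→0) f'(x)/g'(x) = lim(x→0) (sin(x))/(2·sin(x)·cos(x))
  = 1/2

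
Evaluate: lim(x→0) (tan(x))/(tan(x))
This is a 0/0 indeterminate form.

Apply L'Hôpital's rule: differentiate numerator and denominator separately.
  f(x) = tan(x)   ⇒   f'(x) = tan(x)^2 + 1
  g(x) = tan(x)   ⇒   g'(x) = tan(x)^2 + 1
  lim(x→0) f'(x)/g'(x) = lim(x→0) (tan(x)^2 + 1)/(tan(x)^2 + 1)
  = 1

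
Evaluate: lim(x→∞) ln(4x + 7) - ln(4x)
This is an ∞-∞ indeterminate form.

Combine fractions or rationalize to convert ∞-∞ to 0/0 form:
  lim(x→∞) ln(4x + 7) - ln(4x) = 0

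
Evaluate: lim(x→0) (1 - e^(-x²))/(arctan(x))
This is a 0/0 indeterminate form.

Apply L'Hôpital's rule: differentiate numerator and denominator separately.
  f(x) = 1 - e^(-x^2)   ⇒   f'(x) = 2·x·e^(-x^2)
  g(x) = atan(x)   ⇒   g'(x) = 1/(x^2 + 1)
  lim(x→0) f'(x)/g'(x) = lim(x→0) (2·x·e^(-x^2))/(1/(x^2 + 1))
  = 0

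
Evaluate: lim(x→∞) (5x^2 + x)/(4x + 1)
This is an ∞/∞ indeterminate form.

Apply L'Hôpital's rule: differentiate numerator and denominator separately.
  f(x) = 5·x^2 + x   ⇒   f'(x) = 10·x + 1
  g(x) = 4·x + 1   ⇒   g'(x) = 4
  lim(x→∞) f'(x)/g'(x) = lim(x→∞) (10·x + 1)/(4)
  = ∞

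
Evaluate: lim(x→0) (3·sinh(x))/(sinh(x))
This is a 0/0 indeterminate form.

Apply L'Hôpital's rule: differentiate numerator and denominator separately.
  f(x) = 3·sinh(x)   ⇒   f'(x) = 3·cosh(x)
  g(x) = sinh(x)   ⇒   g'(x) = cosh(x)
  lim(x→0) f'(x)/g'(x) = lim(x→0) (3·cosh(x))/(cosh(x))
  = 3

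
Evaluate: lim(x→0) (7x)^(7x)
This is an exponential indeterminate form.

For exponential indeterminate forms, take the natural log:
  Let L = lim(x→0) (7x)^(7x)
  Then ln(L) = lim(x→0) [exponent × ln(base)]
  Evaluate using L'Hôpital or standard limits, then exponentiate.
  L = 1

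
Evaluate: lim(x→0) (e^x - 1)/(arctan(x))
This is a 0/0 indeterminate form.

Apply L'Hôpital's rule: differentiate numerator and denominator separately.
  f(x) = e^(x) - 1   ⇒   f'(x) = e^(x)
  g(x) = atan(x)   ⇒   g'(x) = 1/(x^2 + 1)
  lim(x→0) f'(x)/g'(x) = lim(x→0) (e^(x))/(1/(x^2 + 1))
  = 1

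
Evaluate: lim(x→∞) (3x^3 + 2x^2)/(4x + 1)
This is an ∞/∞ indeterminate form.

Apply L'Hôpital's rule: differentiate numerator and denominator separately.
  f(x) = 3·x^3 + 2·x^2   ⇒   f'(x) = 9·x^2 + 4·x
  g(x) = 4·x + 1   ⇒   g'(x) = 4
  lim(x→∞) f'(x)/g'(x) = lim(x→∞) (9·x^2 + 4·x)/(4)
  = ∞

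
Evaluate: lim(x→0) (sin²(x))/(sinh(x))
This is a 0/0 indeterminate form.

Apply L'Hôpital's rule: differentiate numerator and denominator separately.
  f(x) = sin(x)^2   ⇒   f'(x) = 2·sin(x)·cos(x)
  g(x) = sinh(x)   ⇒   g'(x) = cosh(x)
  lim(x→0) f'(x)/g'(x) = lim(x→0) (2·sin(x)·cos(x))/(cosh(x))
  = 0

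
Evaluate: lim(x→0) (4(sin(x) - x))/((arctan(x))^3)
This is a 0/0 indeterminate form.

Apply L'Hôpital's rule: differentiate numerator and denominator separately.
  f(x) = -4·x + 4·sin(x)   ⇒   f'(x) = 4·cos(x) - 4
  g(x) = atan(x)^3   ⇒   g'(x) = 3·atan(x)^2/(x^2 + 1)
  lim(x→0) f'(x)/g'(x) = lim(x→0) (4·cos(x) - 4)/(3·atan(x)^2/(x^2 + 1))
  = -2/3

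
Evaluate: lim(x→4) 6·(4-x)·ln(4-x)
This is a 0·∞ indeterminate form.

Rewrite 0·∞ as a quotient (0/0 or ∞/∞ form), then apply L'Hôpital's rule:
  lim(x→4) 6·(4-x)·ln(4-x) = 0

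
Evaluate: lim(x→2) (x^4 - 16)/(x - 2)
This is a standard limit.

Factor or rationalize the expression:
  lim(x→2) (x^4 - 16)/(x - 2) = 32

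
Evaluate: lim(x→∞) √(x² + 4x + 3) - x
This is an ∞-∞ indeterminate form.

Combine fractions or rationalize to convert ∞-∞ to 0/0 form:
  lim(x→∞) √(x² + 4x + 3) - x = 2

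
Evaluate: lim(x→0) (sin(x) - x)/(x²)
This is a 0/0 indeterminate form.

Apply L'Hôpital's rule: differentiate numerator and denominator separately.
  f(x) = -x + sin(x)   ⇒   f'(x) = cos(x) - 1
  g(x) = x^2   ⇒   g'(x) = 2·x
  lim(x→0) f'(x)/g'(x) = lim(x→0) (cos(x) - 1)/(2·x)
  = 0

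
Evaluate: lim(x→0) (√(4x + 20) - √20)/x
This is a standard limit.

Factor or rationalize the expression:
  lim(x→0) (√(4x + 20) - √20)/x = sqrt(5)/5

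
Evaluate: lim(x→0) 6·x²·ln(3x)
This is a 0·∞ indeterminate form.

Rewrite 0·∞ as a quotient (0/0 or ∞/∞ form), then apply L'Hôpital's rule:
  lim(x→0) 6·x²·ln(3x) = 0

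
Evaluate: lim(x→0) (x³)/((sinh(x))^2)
This is a 0/0 indeterminate form.

Apply L'Hôpital's rule: differentiate numerator and denominator separately.
  f(x) = x^3   ⇒   f'(x) = 3·x^2
  g(x) = sinh(x)^2   ⇒   g'(x) = 2·sinh(x)·cosh(x)
  lim(x→0) f'(x)/g'(x) = lim(x→0) (3·x^2)/(2·sinh(x)·cosh(x))
  = 0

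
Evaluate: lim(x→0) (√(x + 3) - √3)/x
This is a standard limit.

Factor or rationalize the expression:
  lim(x→0) (√(x + 3) - √3)/x = sqrt(3)/6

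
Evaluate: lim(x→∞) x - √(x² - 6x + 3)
This is an ∞-∞ indeterminate form.

Combine fractions or rationalize to convert ∞-∞ to 0/0 form:
  lim(x→∞) x - √(x² - 6x + 3) = 3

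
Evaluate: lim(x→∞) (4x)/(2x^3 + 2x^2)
This is an ∞/∞ indeterminate form.

Apply L'Hôpital's rule: differentiate numerator and denominator separately.
  f(x) = 4·x   ⇒   f'(x) = 4
  g(x) = 2·x^3 + 2·x^2   ⇒   g'(x) = 6·x^2 + 4·x
  lim(x→∞) f'(x)/g'(x) = lim(x→∞) (4)/(6·x^2 + 4·x)
  = 0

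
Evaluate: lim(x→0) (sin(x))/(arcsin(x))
This is a 0/0 indeterminate form.

Apply L'Hôpital's rule: differentiate numerator and denominator separately.
  f(x) = sin(x)   ⇒   f'(x) = cos(x)
  g(x) = asin(x)   ⇒   g'(x) = 1/sqrt(1 - x^2)
  lim(x→0) f'(x)/g'(x) = lim(x→0) (cos(x))/(1/sqrt(1 - x^2))
  = 1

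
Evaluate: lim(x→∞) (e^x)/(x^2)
This is an ∞/∞ indeterminate form.

Apply L'Hôpital's rule: differentiate numerator and denominator separately.
  f(x) = e^(x)   ⇒   f'(x) = e^(x)
  g(x) = x^2   ⇒   g'(x) = 2·x
  lim(x→∞) f'(x)/g'(x) = lim(x→∞) (e^(x))/(2·x)
  = ∞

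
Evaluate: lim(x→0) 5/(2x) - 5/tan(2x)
This is an ∞-∞ indeterminate form.

Combine fractions or rationalize to convert ∞-∞ to 0/0 form:
  lim(x→0) 5/(2x) - 5/tan(2x) = 0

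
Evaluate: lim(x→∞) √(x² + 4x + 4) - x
This is an ∞-∞ indeterminate form.

Combine fractions or rationalize to convert ∞-∞ to 0/0 form:
  lim(x→∞) √(x² + 4x + 4) - x = 2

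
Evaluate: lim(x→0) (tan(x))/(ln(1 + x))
This is a 0/0 indeterminate form.

Apply L'Hôpital's rule: differentiate numerator and denominator separately.
  f(x) = tan(x)   ⇒   f'(x) = tan(x)^2 + 1
  g(x) = ln(x + 1)   ⇒   g'(x) = 1/(x + 1)
  lim(x→0) f'(x)/g'(x) = lim(x→0) (tan(x)^2 + 1)/(1/(x + 1))
  = 1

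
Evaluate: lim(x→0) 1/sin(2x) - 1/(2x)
This is an ∞-∞ indeterminate form.

Combine fractions or rationalize to convert ∞-∞ to 0/0 form:
  lim(x→0) 1/sin(2x) - 1/(2x) = 0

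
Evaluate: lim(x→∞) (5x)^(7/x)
This is an exponential indeterminate form.

For exponential indeterminate forms, take the natural log:
  Let L = lim(x→∞) (5x)^(7/x)
  Then ln(L) = lim(x→∞) [exponent × ln(base)]
  Evaluate using L'Hôpital or standard limits, then exponentiate.
  L = 1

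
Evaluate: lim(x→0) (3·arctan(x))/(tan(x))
This is a 0/0 indeterminate form.

Apply L'Hôpital's rule: differentiate numerator and denominator separately.
  f(x) = 3·atan(x)   ⇒   f'(x) = 3/(x^2 + 1)
  g(x) = tan(x)   ⇒   g'(x) = tan(x)^2 + 1
  lim(x→0) f'(x)/g'(x) = lim(x→0) (3/(x^2 + 1))/(tan(x)^2 + 1)
  = 3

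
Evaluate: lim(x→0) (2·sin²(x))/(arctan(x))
This is a 0/0 indeterminate form.

Apply L'Hôpital's rule: differentiate numerator and denominator separately.
  f(x) = 2·sin(x)^2   ⇒   f'(x) = 4·sin(x)·cos(x)
  g(x) = atan(x)   ⇒   g'(x) = 1/(x^2 + 1)
  lim(x→0) f'(x)/g'(x) = lim(x→0) (4·sin(x)·cos(x))/(1/(x^2 + 1))
  = 0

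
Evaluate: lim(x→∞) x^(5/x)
This is an exponential indeterminate form.

For exponential indeterminate forms, take the natural log:
  Let L = lim(x→∞) x^(5/x)
  Then ln(L) = lim(x→∞) [exponent × ln(base)]
  Evaluate using L'Hôpital or standard limits, then exponentiate.
  L = 1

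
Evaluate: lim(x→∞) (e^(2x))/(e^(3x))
This is an ∞/∞ indeterminate form.

Apply L'Hôpital's rule: differentiate numerator and denominator separately.
  f(x) = e^(2·x)   ⇒   f'(x) = 2·e^(2·x)
  g(x) = e^(3·x)   ⇒   g'(x) = 3·e^(3·x)
  lim(x→∞) f'(x)/g'(x) = lim(x→∞) (2·e^(2·x))/(3·e^(3·x))
  = 0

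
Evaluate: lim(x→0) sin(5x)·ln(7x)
This is a 0·∞ indeterminate form.

Rewrite 0·∞ as a quotient (0/0 or ∞/∞ form), then apply L'Hôpital's rule:
  lim(x→0) sin(5x)·ln(7x) = 0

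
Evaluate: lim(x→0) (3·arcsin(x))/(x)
This is a 0/0 indeterminate form.

Apply L'Hôpital's rule: differentiate numerator and denominator separately.
  f(x) = 3·asin(x)   ⇒   f'(x) = 3/sqrt(1 - x^2)
  g(x) = x   ⇒   g'(x) = 1
  lim(x→0) f'(x)/g'(x) = lim(x→0) (3/sqrt(1 - x^2))/(1)
  = 3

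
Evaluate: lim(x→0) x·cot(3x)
This is a 0·∞ indeterminate form.

Rewrite 0·∞ as a quotient (0/0 or ∞/∞ form), then apply L'Hôpital's rule:
  lim(x→0) x·cot(3x) = 1/3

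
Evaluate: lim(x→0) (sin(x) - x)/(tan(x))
This is a 0/0 indeterminate form.

Apply L'Hôpital's rule: differentiate numerator and denominator separately.
  f(x) = -x + sin(x)   ⇒   f'(x) = cos(x) - 1
  g(x) = tan(x)   ⇒   g'(x) = tan(x)^2 + 1
  lim(x→0) f'(x)/g'(x) = lim(x→0) (cos(x) - 1)/(tan(x)^2 + 1)
  = 0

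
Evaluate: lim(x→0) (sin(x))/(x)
This is a 0/0 indeterminate form.

Apply L'Hôpital's rule: differentiate numerator and denominator separately.
  f(x) = sin(x)   ⇒   f'(x) = cos(x)
  g(x) = x   ⇒   g'(x) = 1
  lim(x→0) f'(x)/g'(x) = lim(x→0) (cos(x))/(1)
  = 1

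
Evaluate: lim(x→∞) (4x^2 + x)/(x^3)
This is an ∞/∞ indeterminate form.

Apply L'Hôpital's rule: differentiate numerator and denominator separately.
  f(x) = 4·x^2 + x   ⇒   f'(x) = 8·x + 1
  g(x) = x^3   ⇒   g'(x) = 3·x^2
  lim(x→∞) f'(x)/g'(x) = lim(x→∞) (8·x + 1)/(3·x^2)
  = 0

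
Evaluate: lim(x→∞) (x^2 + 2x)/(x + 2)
This is an ∞/∞ indeterminate form.

Apply L'Hôpital's rule: differentiate numerator and denominator separately.
  f(x) = x^2 + 2·x   ⇒   f'(x) = 2·x + 2
  g(x) = x + 2   ⇒   g'(x) = 1
  lim(x→∞) f'(x)/g'(x) = lim(x→∞) (2·x + 2)/(1)
  = ∞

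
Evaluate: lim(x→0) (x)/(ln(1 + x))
This is a 0/0 indeterminate form.

Apply L'Hôpital's rule: differentiate numerator and denominator separately.
  f(x) = x   ⇒   f'(x) = 1
  g(x) = ln(x + 1)   ⇒   g'(x) = 1/(x + 1)
  lim(x→0) f'(x)/g'(x) = lim(x→0) (1)/(1/(x + 1))
  = 1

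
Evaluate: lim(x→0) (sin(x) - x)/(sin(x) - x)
This is a 0/0 indeterminate form.

Apply L'Hôpital's rule: differentiate numerator and denominator separately.
  f(x) = -x + sin(x)   ⇒   f'(x) = cos(x) - 1
  g(x) = -x + sin(x)   ⇒   g'(x) = cos(x) - 1
  lim(x→0) f'(x)/g'(x) = lim(x→0) (cos(x) - 1)/(cos(x) - 1)
  = 1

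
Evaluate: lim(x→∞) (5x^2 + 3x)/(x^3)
This is an ∞/∞ indeterminate form.

Apply L'Hôpital's rule: differentiate numerator and denominator separately.
  f(x) = 5·x^2 + 3·x   ⇒   f'(x) = 10·x + 3
  g(x) = x^3   ⇒   g'(x) = 3·x^2
  lim(x→∞) f'(x)/g'(x) = lim(x→∞) (10·x + 3)/(3·x^2)
  = 0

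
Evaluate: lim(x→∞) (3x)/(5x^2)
This is an ∞/∞ indeterminate form.

Apply L'Hôpital's rule: differentiate numerator and denominator separately.
  f(x) = 3·x   ⇒   f'(x) = 3
  g(x) = 5·x^2   ⇒   g'(x) = 10·x
  lim(x→∞) f'(x)/g'(x) = lim(x→∞) (3)/(10·x)
  = 0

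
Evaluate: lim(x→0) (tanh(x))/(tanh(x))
This is a 0/0 indeterminate form.

Apply L'Hôpital's rule: differentiate numerator and denominator separately.
  f(x) = tanh(x)   ⇒   f'(x) = 1 - tanh(x)^2
  g(x) = tanh(x)   ⇒   g'(x) = 1 - tanh(x)^2
  lim(x→0) f'(x)/g'(x) = lim(x→0) (1 - tanh(x)^2)/(1 - tanh(x)^2)
  = 1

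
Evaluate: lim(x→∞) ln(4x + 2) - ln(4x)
This is an ∞-∞ indeterminate form.

Combine fractions or rationalize to convert ∞-∞ to 0/0 form:
  lim(x→∞) ln(4x + 2) - ln(4x) = 0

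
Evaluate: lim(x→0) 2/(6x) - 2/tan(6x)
This is an ∞-∞ indeterminate form.

Combine fractions or rationalize to convert ∞-∞ to 0/0 form:
  lim(x→0) 2/(6x) - 2/tan(6x) = 0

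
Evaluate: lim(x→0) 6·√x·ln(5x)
This is a 0·∞ indeterminate form.

Rewrite 0·∞ as a quotient (0/0 or ∞/∞ form), then apply L'Hôpital's rule:
  lim(x→0) 6·√x·ln(5x) = 0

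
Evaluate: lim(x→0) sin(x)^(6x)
This is an exponential indeterminate form.

For exponential indeterminate forms, take the natural log:
  Let L = lim(x→0) sin(x)^(6x)
  Then ln(L) = lim(x→0) [exponent × ln(base)]
  Evaluate using L'Hôpital or standard limits, then exponentiate.
  L = 1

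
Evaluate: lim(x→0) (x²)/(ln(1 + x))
This is a 0/0 indeterminate form.

Apply L'Hôpital's rule: differentiate numerator and denominator separately.
  f(x) = x^2   ⇒   f'(x) = 2·x
  g(x) = ln(x + 1)   ⇒   g'(x) = 1/(x + 1)
  lim(x→0) f'(x)/g'(x) = lim(x→0) (2·x)/(1/(x + 1))
  = 0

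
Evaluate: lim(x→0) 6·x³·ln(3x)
This is a 0·∞ indeterminate form.

Rewrite 0·∞ as a quotient (0/0 or ∞/∞ form), then apply L'Hôpital's rule:
  lim(x→0) 6·x³·ln(3x) = 0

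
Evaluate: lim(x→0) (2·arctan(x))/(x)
This is a 0/0 indeterminate form.

Apply L'Hôpital's rule: differentiate numerator and denominator separately.
  f(x) = 2·atan(x)   ⇒   f'(x) = 2/(x^2 + 1)
  g(x) = x   ⇒   g'(x) = 1
  lim(x→0) f'(x)/g'(x) = lim(x→0) (2/(x^2 + 1))/(1)
  = 2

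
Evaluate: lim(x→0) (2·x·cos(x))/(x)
This is a 0/0 indeterminate form.

Apply L'Hôpital's rule: differentiate numerator and denominator separately.
  f(x) = 2·x·cos(x)   ⇒   f'(x) = -2·x·sin(x) + 2·cos(x)
  g(x) = x   ⇒   g'(x) = 1
  lim(x→0) f'(x)/g'(x) = lim(x→0) (-2·x·sin(x) + 2·cos(x))/(1)
  = 2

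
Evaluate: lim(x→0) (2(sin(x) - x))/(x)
This is a 0/0 indeterminate form.

Apply L'Hôpital's rule: differentiate numerator and denominator separately.
  f(x) = -2·x + 2·sin(x)   ⇒   f'(x) = 2·cos(x) - 2
  g(x) = x   ⇒   g'(x) = 1
  lim(x→0) f'(x)/g'(x) = lim(x→0) (2·cos(x) - 2)/(1)
  = 0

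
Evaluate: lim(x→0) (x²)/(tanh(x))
This is a 0/0 indeterminate form.

Apply L'Hôpital's rule: differentiate numerator and denominator separately.
  f(x) = x^2   ⇒   f'(x) = 2·x
  g(x) = tanh(x)   ⇒   g'(x) = 1 - tanh(x)^2
  lim(x→0) f'(x)/g'(x) = lim(x→0) (2·x)/(1 - tanh(x)^2)
  = 0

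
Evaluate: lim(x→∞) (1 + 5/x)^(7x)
This is an exponential indeterminate form.

For exponential indeterminate forms, take the natural log:
  Let L = lim(x→∞) (1 + 5/x)^(7x)
  Then ln(L) = lim(x→∞) [exponent × ln(base)]
  Evaluate using L'Hôpital or standard limits, then exponentiate.
  L = e^(35)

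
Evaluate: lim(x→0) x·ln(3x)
This is a 0·∞ indeterminate form.

Rewrite 0·∞ as a quotient (0/0 or ∞/∞ form), then apply L'Hôpital's rule:
  lim(x→0) x·ln(3x) = 0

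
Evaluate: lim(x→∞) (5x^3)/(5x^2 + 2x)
This is an ∞/∞ indeterminate form.

Apply L'Hôpital's rule: differentiate numerator and denominator separately.
  f(x) = 5·x^3   ⇒   f'(x) = 15·x^2
  g(x) = 5·x^2 + 2·x   ⇒   g'(x) = 10·x + 2
  lim(x→∞) f'(x)/g'(x) = lim(x→∞) (15·x^2)/(10·x + 2)
  = ∞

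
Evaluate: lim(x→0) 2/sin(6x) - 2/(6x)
This is an ∞-∞ indeterminate form.

Combine fractions or rationalize to convert ∞-∞ to 0/0 form:
  lim(x→0) 2/sin(6x) - 2/(6x) = 0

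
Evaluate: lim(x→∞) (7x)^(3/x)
This is an exponential indeterminate form.

For exponential indeterminate forms, take the natural log:
  Let L = lim(x→∞) (7x)^(3/x)
  Then ln(L) = lim(x→∞) [exponent × ln(base)]
  Evaluate using L'Hôpital or standard limits, then exponentiate.
  L = 1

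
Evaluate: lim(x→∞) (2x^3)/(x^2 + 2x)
This is an ∞/∞ indeterminate form.

Apply L'Hôpital's rule: differentiate numerator and denominator separately.
  f(x) = 2·x^3   ⇒   f'(x) = 6·x^2
  g(x) = x^2 + 2·x   ⇒   g'(x) = 2·x + 2
  lim(x→∞) f'(x)/g'(x) = lim(x→∞) (6·x^2)/(2·x + 2)
  = ∞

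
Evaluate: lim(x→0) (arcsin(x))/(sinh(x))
This is a 0/0 indeterminate form.

Apply L'Hôpital's rule: differentiate numerator and denominator separately.
  f(x) = asin(x)   ⇒   f'(x) = 1/sqrt(1 - x^2)
  g(x) = sinh(x)   ⇒   g'(x) = cosh(x)
  lim(x→0) f'(x)/g'(x) = lim(x→0) (1/sqrt(1 - x^2))/(cosh(x))
  = 1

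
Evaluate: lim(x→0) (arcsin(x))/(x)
This is a 0/0 indeterminate form.

Apply L'Hôpital's rule: differentiate numerator and denominator separately.
  f(x) = asin(x)   ⇒   f'(x) = 1/sqrt(1 - x^2)
  g(x) = x   ⇒   g'(x) = 1
  lim(x→0) f'(x)/g'(x) = lim(x→0) (1/sqrt(1 - x^2))/(1)
  = 1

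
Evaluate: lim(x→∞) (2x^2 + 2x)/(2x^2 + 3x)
This is an ∞/∞ indeterminate form.

Apply L'Hôpital's rule: differentiate numerator and denominator separately.
  f(x) = 2·x^2 + 2·x   ⇒   f'(x) = 4·x + 2
  g(x) = 2·x^2 + 3·x   ⇒   g'(x) = 4·x + 3
  lim(x→∞) f'(x)/g'(x) = lim(x→∞) (4·x + 2)/(4·x + 3)
  = 1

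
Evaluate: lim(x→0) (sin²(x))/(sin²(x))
This is a 0/0 indeterminate form.

Apply L'Hôpital's rule: differentiate numerator and denominator separately.
  f(x) = sin(x)^2   ⇒   f'(x) = 2·sin(x)·cos(x)
  g(x) = sin(x)^2   ⇒   g'(x) = 2·sin(x)·cos(x)
  lim(x→0) f'(x)/g'(x) = lim(x→0) (2·sin(x)·cos(x))/(2·sin(x)·cos(x))
  = 1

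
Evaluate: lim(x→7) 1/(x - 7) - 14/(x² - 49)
This is an ∞-∞ indeterminate form.

Combine fractions or rationalize to convert ∞-∞ to 0/0 form:
  lim(x→7) 1/(x - 7) - 14/(x² - 49) = 1/14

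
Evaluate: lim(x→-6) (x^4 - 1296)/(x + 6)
This is a standard limit.

Factor or rationalize the expression:
  lim(x→-6) (x^4 - 1296)/(x + 6) = -864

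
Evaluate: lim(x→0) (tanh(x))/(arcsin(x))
This is a 0/0 indeterminate form.

Apply L'Hôpital's rule: differentiate numerator and denominator separately.
  f(x) = tanh(x)   ⇒   f'(x) = 1 - tanh(x)^2
  g(x) = asin(x)   ⇒   g'(x) = 1/sqrt(1 - x^2)
  lim(x→0) f'(x)/g'(x) = lim(x→0) (1 - tanh(x)^2)/(1/sqrt(1 - x^2))
  = 1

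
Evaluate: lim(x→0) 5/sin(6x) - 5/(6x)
This is an ∞-∞ indeterminate form.

Combine fractions or rationalize to convert ∞-∞ to 0/0 form:
  lim(x→0) 5/sin(6x) - 5/(6x) = 0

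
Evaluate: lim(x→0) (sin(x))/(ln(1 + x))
This is a 0/0 indeterminate form.

Apply L'Hôpital's rule: differentiate numerator and denominator separately.
  f(x) = sin(x)   ⇒   f'(x) = cos(x)
  g(x) = ln(x + 1)   ⇒   g'(x) = 1/(x + 1)
  lim(x→0) f'(x)/g'(x) = lim(x→0) (cos(x))/(1/(x + 1))
  = 1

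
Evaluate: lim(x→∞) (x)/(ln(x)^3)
This is an ∞/∞ indeterminate form.

Apply L'Hôpital's rule: differentiate numerator and denominator separately.
  f(x) = x   ⇒   f'(x) = 1
  g(x) = ln(x)^3   ⇒   g'(x) = 3·ln(x)^2/x
  lim(x→∞) f'(x)/g'(x) = lim(x→∞) (1)/(3·ln(x)^2/x)
  = ∞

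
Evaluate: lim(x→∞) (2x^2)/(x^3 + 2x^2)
This is an ∞/∞ indeterminate form.

Apply L'Hôpital's rule: differentiate numerator and denominator separately.
  f(x) = 2·x^2   ⇒   f'(x) = 4·x
  g(x) = x^3 + 2·x^2   ⇒   g'(x) = 3·x^2 + 4·x
  lim(x→∞) f'(x)/g'(x) = lim(x→∞) (4·x)/(3·x^2 + 4·x)
  = 0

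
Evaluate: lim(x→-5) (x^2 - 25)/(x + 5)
This is a standard limit.

Factor or rationalize the expression:
  lim(x→-5) (x^2 - 25)/(x + 5) = -10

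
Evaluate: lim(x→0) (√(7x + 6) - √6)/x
This is a standard limit.

Factor or rationalize the expression:
  lim(x→0) (√(7x + 6) - √6)/x = 7·sqrt(6)/12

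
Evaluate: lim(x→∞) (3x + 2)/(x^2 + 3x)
This is an ∞/∞ indeterminate form.

Apply L'Hôpital's rule: differentiate numerator and denominator separately.
  f(x) = 3·x + 2   ⇒   f'(x) = 3
  g(x) = x^2 + 3·x   ⇒   g'(x) = 2·x + 3
  lim(x→∞) f'(x)/g'(x) = lim(x→∞) (3)/(2·x + 3)
  = 0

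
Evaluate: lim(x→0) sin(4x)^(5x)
This is an exponential indeterminate form.

For exponential indeterminate forms, take the natural log:
  Let L = lim(x→0) sin(4x)^(5x)
  Then ln(L) = lim(x→0) [exponent × ln(base)]
  Evaluate using L'Hôpital or standard limits, then exponentiate.
  L = 1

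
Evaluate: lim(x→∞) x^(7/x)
This is an exponential indeterminate form.

For exponential indeterminate forms, take the natural log:
  Let L = lim(x→∞) x^(7/x)
  Then ln(L) = lim(x→∞) [exponent × ln(base)]
  Evaluate using L'Hôpital or standard limits, then exponentiate.
  L = 1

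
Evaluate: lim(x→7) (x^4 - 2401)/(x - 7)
This is a standard limit.

Factor or rationalize the expression:
  lim(x→7) (x^4 - 2401)/(x - 7) = 1372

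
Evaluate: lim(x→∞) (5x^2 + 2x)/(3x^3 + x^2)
This is an ∞/∞ indeterminate form.

Apply L'Hôpital's rule: differentiate numerator and denominator separately.
  f(x) = 5·x^2 + 2·x   ⇒   f'(x) = 10·x + 2
  g(x) = 3·x^3 + x^2   ⇒   g'(x) = 9·x^2 + 2·x
  lim(x→∞) f'(x)/g'(x) = lim(x→∞) (10·x + 2)/(9·x^2 + 2·x)
  = 0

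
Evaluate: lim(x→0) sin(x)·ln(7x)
This is a 0·∞ indeterminate form.

Rewrite 0·∞ as a quotient (0/0 or ∞/∞ form), then apply L'Hôpital's rule:
  lim(x→0) sin(x)·ln(7x) = 0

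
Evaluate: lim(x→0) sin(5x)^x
This is an exponential indeterminate form.

For exponential indeterminate forms, take the natural log:
  Let L = lim(x→0) sin(5x)^x
  Then ln(L) = lim(x→0) [exponent × ln(base)]
  Evaluate using L'Hôpital or standard limits, then exponentiate.
  L = 1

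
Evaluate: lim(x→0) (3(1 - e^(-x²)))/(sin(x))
This is a 0/0 indeterminate form.

Apply L'Hôpital's rule: differentiate numerator and denominator separately.
  f(x) = 3 - 3·e^(-x^2)   ⇒   f'(x) = 6·x·e^(-x^2)
  g(x) = sin(x)   ⇒   g'(x) = cos(x)
  lim(x→0) f'(x)/g'(x) = lim(x→0) (6·x·e^(-x^2))/(cos(x))
  = 0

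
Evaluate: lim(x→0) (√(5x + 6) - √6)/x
This is a standard limit.

Factor or rationalize the expression:
  lim(x→0) (√(5x + 6) - √6)/x = 5·sqrt(6)/12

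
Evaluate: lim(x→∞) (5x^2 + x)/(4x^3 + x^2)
This is an ∞/∞ indeterminate form.

Apply L'Hôpital's rule: differentiate numerator and denominator separately.
  f(x) = 5·x^2 + x   ⇒   f'(x) = 10·x + 1
  g(x) = 4·x^3 + x^2   ⇒   g'(x) = 12·x^2 + 2·x
  lim(x→∞) f'(x)/g'(x) = lim(x→∞) (10·x + 1)/(12·x^2 + 2·x)
  = 0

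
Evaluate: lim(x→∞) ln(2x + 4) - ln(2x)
This is an ∞-∞ indeterminate form.

Combine fractions or rationalize to convert ∞-∞ to 0/0 form:
  lim(x→∞) ln(2x + 4) - ln(2x) = 0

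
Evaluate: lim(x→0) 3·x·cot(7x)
This is a 0·∞ indeterminate form.

Rewrite 0·∞ as a quotient (0/0 or ∞/∞ form), then apply L'Hôpital's rule:
  lim(x→0) 3·x·cot(7x) = 3/7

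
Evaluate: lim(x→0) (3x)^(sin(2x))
This is an exponential indeterminate form.

For exponential indeterminate forms, take the natural log:
  Let L = lim(x→0) (3x)^(sin(2x))
  Then ln(L) = lim(x→0) [exponent × ln(base)]
  Evaluate using L'Hôpital or standard limits, then exponentiate.
  L = 1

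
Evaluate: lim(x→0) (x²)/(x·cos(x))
This is a 0/0 indeterminate form.

Apply L'Hôpital's rule: differentiate numerator and denominator separately.
  f(x) = x^2   ⇒   f'(x) = 2·x
  g(x) = x·cos(x)   ⇒   g'(x) = -x·sin(x) + cos(x)
  lim(x→0) f'(x)/g'(x) = lim(x→0) (2·x)/(-x·sin(x) + cos(x))
  = 0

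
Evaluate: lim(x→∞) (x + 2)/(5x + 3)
This is an ∞/∞ indeterminate form.

Apply L'Hôpital's rule: differentiate numerator and denominator separately.
  f(x) = x + 2   ⇒   f'(x) = 1
  g(x) = 5·x + 3   ⇒   g'(x) = 5
  lim(x→∞) f'(x)/g'(x) = lim(x→∞) (1)/(5)
  = 1/5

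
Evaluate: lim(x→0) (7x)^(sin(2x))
This is an exponential indeterminate form.

For exponential indeterminate forms, take the natural log:
  Let L = lim(x→0) (7x)^(sin(2x))
  Then ln(L) = lim(x→0) [exponent × ln(base)]
  Evaluate using L'Hôpital or standard limits, then exponentiate.
  L = 1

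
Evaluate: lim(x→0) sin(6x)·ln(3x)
This is a 0·∞ indeterminate form.

Rewrite 0·∞ as a quotient (0/0 or ∞/∞ form), then apply L'Hôpital's rule:
  lim(x→0) sin(6x)·ln(3x) = 0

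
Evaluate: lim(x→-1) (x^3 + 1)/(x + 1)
This is a standard limit.

Factor or rationalize the expression:
  lim(x→-1) (x^3 + 1)/(x + 1) = 3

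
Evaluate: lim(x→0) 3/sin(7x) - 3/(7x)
This is an ∞-∞ indeterminate form.

Combine fractions or rationalize to convert ∞-∞ to 0/0 form:
  lim(x→0) 3/sin(7x) - 3/(7x) = 0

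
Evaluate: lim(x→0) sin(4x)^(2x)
This is an exponential indeterminate form.

For exponential indeterminate forms, take the natural log:
  Let L = lim(x→0) sin(4x)^(2x)
  Then ln(L) = lim(x→0) [exponent × ln(base)]
  Evaluate using L'Hôpital or standard limits, then exponentiate.
  L = 1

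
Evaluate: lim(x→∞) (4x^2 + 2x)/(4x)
This is an ∞/∞ indeterminate form.

Apply L'Hôpital's rule: differentiate numerator and denominator separately.
  f(x) = 4·x^2 + 2·x   ⇒   f'(x) = 8·x + 2
  g(x) = 4·x   ⇒   g'(x) = 4
  lim(x→∞) f'(x)/g'(x) = lim(x→∞) (8·x + 2)/(4)
  = ∞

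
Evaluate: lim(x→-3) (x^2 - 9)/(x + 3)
This is a standard limit.

Factor or rationalize the expression:
  lim(x→-3) (x^2 - 9)/(x + 3) = -6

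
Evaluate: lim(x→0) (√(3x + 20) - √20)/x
This is a standard limit.

Factor or rationalize the expression:
  lim(x→0) (√(3x + 20) - √20)/x = 3·sqrt(5)/20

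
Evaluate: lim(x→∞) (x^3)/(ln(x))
This is an ∞/∞ indeterminate form.

Apply L'Hôpital's rule: differentiate numerator and denominator separately.
  f(x) = x^3   ⇒   f'(x) = 3·x^2
  g(x) = ln(x)   ⇒   g'(x) = 1/x
  lim(x→∞) f'(x)/g'(x) = lim(x→∞) (3·x^2)/(1/x)
  = ∞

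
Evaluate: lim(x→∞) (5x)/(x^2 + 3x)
This is an ∞/∞ indeterminate form.

Apply L'Hôpital's rule: differentiate numerator and denominator separately.
  f(x) = 5·x   ⇒   f'(x) = 5
  g(x) = x^2 + 3·x   ⇒   g'(x) = 2·x + 3
  lim(x→∞) f'(x)/g'(x) = lim(x→∞) (5)/(2·x + 3)
  = 0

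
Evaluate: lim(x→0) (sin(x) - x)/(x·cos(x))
This is a 0/0 indeterminate form.

Apply L'Hôpital's rule: differentiate numerator and denominator separately.
  f(x) = -x + sin(x)   ⇒   f'(x) = cos(x) - 1
  g(x) = x·cos(x)   ⇒   g'(x) = -x·sin(x) + cos(x)
  lim(x→0) f'(x)/g'(x) = lim(x→0) (cos(x) - 1)/(-x·sin(x) + cos(x))
  = 0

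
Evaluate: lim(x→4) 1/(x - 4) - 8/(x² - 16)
This is an ∞-∞ indeterminate form.

Combine fractions or rationalize to convert ∞-∞ to 0/0 form:
  lim(x→4) 1/(x - 4) - 8/(x² - 16) = 1/8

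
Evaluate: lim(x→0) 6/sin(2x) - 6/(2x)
This is an ∞-∞ indeterminate form.

Combine fractions or rationalize to convert ∞-∞ to 0/0 form:
  lim(x→0) 6/sin(2x) - 6/(2x) = 0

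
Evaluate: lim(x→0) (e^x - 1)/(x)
This is a 0/0 indeterminate form.

Apply L'Hôpital's rule: differentiate numerator and denominator separately.
  f(x) = e^(x) - 1   ⇒   f'(x) = e^(x)
  g(x) = x   ⇒   g'(x) = 1
  lim(x→0) f'(x)/g'(x) = lim(x→0) (e^(x))/(1)
  = 1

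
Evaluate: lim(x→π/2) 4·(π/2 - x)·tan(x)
This is a 0·∞ indeterminate form.

Rewrite 0·∞ as a quotient (0/0 or ∞/∞ form), then apply L'Hôpital's rule:
  lim(x→π/2) 4·(π/2 - x)·tan(x) = 4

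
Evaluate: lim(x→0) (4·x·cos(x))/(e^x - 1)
This is a 0/0 indeterminate form.

Apply L'Hôpital's rule: differentiate numerator and denominator separately.
  f(x) = 4·x·cos(x)   ⇒   f'(x) = -4·x·sin(x) + 4·cos(x)
  g(x) = e^(x) - 1   ⇒   g'(x) = e^(x)
  lim(x→0) f'(x)/g'(x) = lim(x→0) (-4·x·sin(x) + 4·cos(x))/(e^(x))
  = 4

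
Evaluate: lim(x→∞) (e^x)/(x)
This is an ∞/∞ indeterminate form.

Apply L'Hôpital's rule: differentiate numerator and denominator separately.
  f(x) = e^(x)   ⇒   f'(x) = e^(x)
  g(x) = x   ⇒   g'(x) = 1
  lim(x→∞) f'(x)/g'(x) = lim(x→∞) (e^(x))/(1)
  = ∞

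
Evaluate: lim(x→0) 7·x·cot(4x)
This is a 0·∞ indeterminate form.

Rewrite 0·∞ as a quotient (0/0 or ∞/∞ form), then apply L'Hôpital's rule:
  lim(x→0) 7·x·cot(4x) = 7/4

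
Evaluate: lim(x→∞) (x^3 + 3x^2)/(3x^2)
This is an ∞/∞ indeterminate form.

Apply L'Hôpital's rule: differentiate numerator and denominator separately.
  f(x) = x^3 + 3·x^2   ⇒   f'(x) = 3·x^2 + 6·x
  g(x) = 3·x^2   ⇒   g'(x) = 6·x
  lim(x→∞) f'(x)/g'(x) = lim(x→∞) (3·x^2 + 6·x)/(6·x)
  = ∞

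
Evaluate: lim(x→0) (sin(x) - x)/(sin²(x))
This is a 0/0 indeterminate form.

Apply L'Hôpital's rule: differentiate numerator and denominator separately.
  f(x) = -x + sin(x)   ⇒   f'(x) = cos(x) - 1
  g(x) = sin(x)^2   ⇒   g'(x) = 2·sin(x)·cos(x)
  lim(x→0) f'(x)/g'(x) = lim(x→0) (cos(x) - 1)/(2·sin(x)·cos(x))
  = 0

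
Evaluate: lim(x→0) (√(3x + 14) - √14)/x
This is a standard limit.

Factor or rationalize the expression:
  lim(x→0) (√(3x + 14) - √14)/x = 3·sqrt(14)/28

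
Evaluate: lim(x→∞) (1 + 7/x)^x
This is an exponential indeterminate form.

For exponential indeterminate forms, take the natural log:
  Let L = lim(x→∞) (1 + 7/x)^x
  Then ln(L) = lim(x→∞) [exponent × ln(base)]
  Evaluate using L'Hôpital or standard limits, then exponentiate.
  L = e^(7)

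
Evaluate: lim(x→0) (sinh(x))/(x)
This is a 0/0 indeterminate form.

Apply L'Hôpital's rule: differentiate numerator and denominator separately.
  f(x) = sinh(x)   ⇒   f'(x) = cosh(x)
  g(x) = x   ⇒   g'(x) = 1
  lim(x→0) f'(x)/g'(x) = lim(x→0) (cosh(x))/(1)
  = 1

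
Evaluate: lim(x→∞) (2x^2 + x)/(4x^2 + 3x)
This is an ∞/∞ indeterminate form.

Apply L'Hôpital's rule: differentiate numerator and denominator separately.
  f(x) = 2·x^2 + x   ⇒   f'(x) = 4·x + 1
  g(x) = 4·x^2 + 3·x   ⇒   g'(x) = 8·x + 3
  lim(x→∞) f'(x)/g'(x) = lim(x→∞) (4·x + 1)/(8·x + 3)
  = 1/2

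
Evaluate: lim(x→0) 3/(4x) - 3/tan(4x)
This is an ∞-∞ indeterminate form.

Combine fractions or rationalize to convert ∞-∞ to 0/0 form:
  lim(x→0) 3/(4x) - 3/tan(4x) = 0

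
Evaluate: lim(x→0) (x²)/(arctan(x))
This is a 0/0 indeterminate form.

Apply L'Hôpital's rule: differentiate numerator and denominator separately.
  f(x) = x^2   ⇒   f'(x) = 2·x
  g(x) = atan(x)   ⇒   g'(x) = 1/(x^2 + 1)
  lim(x→0) f'(x)/g'(x) = lim(x→0) (2·x)/(1/(x^2 + 1))
  = 0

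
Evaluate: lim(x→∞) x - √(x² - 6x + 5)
This is an ∞-∞ indeterminate form.

Combine fractions or rationalize to convert ∞-∞ to 0/0 form:
  lim(x→∞) x - √(x² - 6x + 5) = 3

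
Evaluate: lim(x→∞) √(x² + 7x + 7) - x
This is an ∞-∞ indeterminate form.

Combine fractions or rationalize to convert ∞-∞ to 0/0 form:
  lim(x→∞) √(x² + 7x + 7) - x = 7/2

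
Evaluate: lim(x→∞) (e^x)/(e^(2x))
This is an ∞/∞ indeterminate form.

Apply L'Hôpital's rule: differentiate numerator and denominator separately.
  f(x) = e^(x)   ⇒   f'(x) = e^(x)
  g(x) = e^(2·x)   ⇒   g'(x) = 2·e^(2·x)
  lim(x→∞) f'(x)/g'(x) = lim(x→∞) (e^(x))/(2·e^(2·x))
  = 0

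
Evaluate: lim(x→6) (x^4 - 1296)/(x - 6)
This is a standard limit.

Factor or rationalize the expression:
  lim(x→6) (x^4 - 1296)/(x - 6) = 864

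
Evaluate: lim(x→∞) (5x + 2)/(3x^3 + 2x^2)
This is an ∞/∞ indeterminate form.

Apply L'Hôpital's rule: differentiate numerator and denominator separately.
  f(x) = 5·x + 2   ⇒   f'(x) = 5
  g(x) = 3·x^3 + 2·x^2   ⇒   g'(x) = 9·x^2 + 4·x
  lim(x→∞) f'(x)/g'(x) = lim(x→∞) (5)/(9·x^2 + 4·x)
  = 0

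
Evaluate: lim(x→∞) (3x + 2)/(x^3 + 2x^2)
This is an ∞/∞ indeterminate form.

Apply L'Hôpital's rule: differentiate numerator and denominator separately.
  f(x) = 3·x + 2   ⇒   f'(x) = 3
  g(x) = x^3 + 2·x^2   ⇒   g'(x) = 3·x^2 + 4·x
  lim(x→∞) f'(x)/g'(x) = lim(x→∞) (3)/(3·x^2 + 4·x)
  = 0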